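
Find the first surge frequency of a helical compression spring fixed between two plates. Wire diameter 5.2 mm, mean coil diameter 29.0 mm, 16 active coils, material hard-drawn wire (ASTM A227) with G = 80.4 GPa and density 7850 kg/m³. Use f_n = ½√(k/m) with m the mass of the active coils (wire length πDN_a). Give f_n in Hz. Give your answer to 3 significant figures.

139 Hz

k = Gd⁴/(8D³N_a) = (80.4×10³)(5.2⁴)/(8·29.0³·16) = 18.831 N/mm = 18831 N/m
Wire length L = πDN_a = π·29.0·16 = 1457.7 mm
m = ρ·(πd²/4)·L = 7850 × 21.237×10⁻⁶ m² × 1.4577 m = 0.24302 kg
f_n = ½√(k/m) = 0.5·√(18831/0.24302) = 0.5·√(77487) = 139.18 Hz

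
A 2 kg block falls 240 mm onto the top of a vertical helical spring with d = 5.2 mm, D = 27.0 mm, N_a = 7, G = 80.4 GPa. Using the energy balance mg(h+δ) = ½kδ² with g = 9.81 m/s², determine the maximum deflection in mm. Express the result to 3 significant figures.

13.7 mm

k = Gd⁴/(8D³N_a) = (80.4×10³)(5.2⁴)/(8·27.0³·7) = 53.332 N/mm
W = mg = 2 × 9.81 = 19.62 N
½kδ² − Wδ − Wh = 0 → δ = (W + √(W² + 2kWh))/k
δ = (19.62 + √(384.94 + 502262))/53.332 = (19.62 + 708.98)/53.332 = 13.661 mm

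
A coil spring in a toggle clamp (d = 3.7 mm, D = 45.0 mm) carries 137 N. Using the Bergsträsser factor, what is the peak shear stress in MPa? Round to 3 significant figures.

Spring index C = D/d = 45.0/3.7 = 12.1622
K_B = (4C+2)/(4C−3) = 50.649/45.649 = 1.1095
τ₀ = 8FD/(πd³) = 8·137·45.0/(π·3.7³) = 49320/159.13 = 309.93 MPa
τ_max = K·τ₀ = 1.1095 × 309.93 = 343.88 MPa

344 MPa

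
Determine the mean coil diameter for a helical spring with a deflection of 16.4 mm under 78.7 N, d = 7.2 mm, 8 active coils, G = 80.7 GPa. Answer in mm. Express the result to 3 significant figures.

Required rate k = F/δ = 78.7/16.4 = 4.7988 N/mm
D = (Gd⁴/(8N_a·k))^(1/3) = (80.7×10³·7.2⁴/(8·8·4.7988))^(1/3)
  = (706143)^(1/3) = 89.0494 mm

89.0 mm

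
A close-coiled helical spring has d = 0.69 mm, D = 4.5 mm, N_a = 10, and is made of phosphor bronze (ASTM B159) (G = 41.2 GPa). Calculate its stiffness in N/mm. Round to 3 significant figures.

1.28 N/mm

k = Gd⁴/(8D³N_a) = (41.2×10³ × 0.69⁴) / (8 × 4.5³ × 10)
  = 9338.85 / 7290 = 1.281 N/mm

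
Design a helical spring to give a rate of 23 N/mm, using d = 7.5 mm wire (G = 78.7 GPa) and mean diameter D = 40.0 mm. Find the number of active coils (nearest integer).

21

N_a = Gd⁴/(8D³k) = (78.7×10³ × 7.5⁴)/(8 × 40.0³ × 23)
    = 2.49012e+08 / 1.1776e+07 = 21.15 → 21 coils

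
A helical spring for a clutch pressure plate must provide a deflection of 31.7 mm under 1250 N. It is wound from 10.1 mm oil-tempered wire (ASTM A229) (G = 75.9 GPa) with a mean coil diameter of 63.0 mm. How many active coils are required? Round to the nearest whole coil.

Required rate k = F/δ = 1250/31.7 = 39.432 N/mm
N_a = Gd⁴/(8D³k) = (75.9×10³ × 10.1⁴)/(8 × 63.0³ × 39.432)
    = 7.89818e+08 / 7.88792e+07 = 10.01 → 10 coils

10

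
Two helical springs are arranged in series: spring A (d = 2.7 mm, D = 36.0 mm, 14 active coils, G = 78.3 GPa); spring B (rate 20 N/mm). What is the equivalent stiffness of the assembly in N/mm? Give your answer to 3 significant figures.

k_A = Gd⁴/(8D³N_a) = (78.3×10³)(2.7⁴)/(8·36.0³·14) = 0.79633 N/mm
Series: 1/k_eq = 1/0.79633 + 1/20 = 1.3058; k_eq = 0.76583 N/mm

0.766 N/mm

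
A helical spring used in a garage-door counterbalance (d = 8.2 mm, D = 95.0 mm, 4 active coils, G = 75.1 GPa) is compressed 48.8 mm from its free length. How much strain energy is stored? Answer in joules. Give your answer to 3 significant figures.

14.7 J

k = Gd⁴/(8D³N_a) = (75.1×10³)(8.2⁴)/(8·95.0³·4) = 12.376 N/mm
U = ½kδ² = 0.5 × 12.376 × 48.8² = 14736 N·mm = 14.736 J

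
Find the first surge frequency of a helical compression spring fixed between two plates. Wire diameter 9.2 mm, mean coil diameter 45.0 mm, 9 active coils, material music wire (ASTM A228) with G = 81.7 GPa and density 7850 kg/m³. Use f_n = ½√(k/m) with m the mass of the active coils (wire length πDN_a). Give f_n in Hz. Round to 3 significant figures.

k = Gd⁴/(8D³N_a) = (81.7×10³)(9.2⁴)/(8·45.0³·9) = 89.208 N/mm = 89208 N/m
Wire length L = πDN_a = π·45.0·9 = 1272.3 mm
m = ρ·(πd²/4)·L = 7850 × 66.476×10⁻⁶ m² × 1.2723 m = 0.66396 kg
f_n = ½√(k/m) = 0.5·√(89208/0.66396) = 0.5·√(1.3436e+05) = 183.27 Hz

183 Hz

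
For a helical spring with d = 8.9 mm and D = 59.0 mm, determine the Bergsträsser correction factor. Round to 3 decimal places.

C = D/d = 59.0/8.9 = 6.6292
K_B = (4C+2)/(4C−3) = 28.517/23.517 = 1.2126

1.213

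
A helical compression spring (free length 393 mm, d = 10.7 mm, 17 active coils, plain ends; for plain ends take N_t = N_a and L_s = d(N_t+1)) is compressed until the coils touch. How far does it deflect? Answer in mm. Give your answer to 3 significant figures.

N_t = 17; L_s = 10.7·18 = 192.6 mm
δ_solid = L₀ − L_s = 393 − 192.6 = 200.4 mm

200 mm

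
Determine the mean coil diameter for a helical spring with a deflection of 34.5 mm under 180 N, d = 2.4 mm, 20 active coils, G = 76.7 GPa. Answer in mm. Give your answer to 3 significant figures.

Required rate k = F/δ = 180/34.5 = 5.2174 N/mm
D = (Gd⁴/(8N_a·k))^(1/3) = (76.7×10³·2.4⁴/(8·20·5.2174))^(1/3)
  = (3048.36)^(1/3) = 14.4996 mm

14.5 mm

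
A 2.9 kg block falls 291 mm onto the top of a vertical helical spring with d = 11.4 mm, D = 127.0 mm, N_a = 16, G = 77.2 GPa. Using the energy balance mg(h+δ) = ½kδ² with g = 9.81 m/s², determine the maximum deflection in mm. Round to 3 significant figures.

k = Gd⁴/(8D³N_a) = (77.2×10³)(11.4⁴)/(8·127.0³·16) = 4.973 N/mm
W = mg = 2.9 × 9.81 = 28.449 N
½kδ² − Wδ − Wh = 0 → δ = (W + √(W² + 2kWh))/k
δ = (28.449 + √(809.35 + 82339))/4.973 = (28.449 + 288.35)/4.973 = 63.705 mm

63.7 mm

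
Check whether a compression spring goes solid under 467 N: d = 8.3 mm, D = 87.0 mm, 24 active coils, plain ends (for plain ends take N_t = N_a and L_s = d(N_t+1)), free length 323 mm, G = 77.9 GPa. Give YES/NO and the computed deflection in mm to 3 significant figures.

k = Gd⁴/(8D³N_a) = (77.9×10³)(8.3⁴)/(8·87.0³·24) = 2.9241 N/mm
N_t = 24; L_s = 8.3·25 = 207.5 mm; δ_solid = L₀ − L_s = 323 − 207.5 = 115.5 mm
δ = F/k = 467/2.9241 = 159.71 mm
δ ≥ δ_solid → spring goes solid

YES, δ = 160 mm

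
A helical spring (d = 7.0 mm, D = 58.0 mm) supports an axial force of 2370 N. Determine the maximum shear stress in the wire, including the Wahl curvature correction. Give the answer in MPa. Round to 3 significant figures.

1200 MPa

Spring index C = D/d = 58.0/7.0 = 8.2857
K_W = (4C−1)/(4C−4) + 0.615/C = 32.143/29.143 + 0.0742 = 1.1772
τ₀ = 8FD/(πd³) = 8·2370·58.0/(π·7.0³) = 1.09968e+06/1077.6 = 1020.5 MPa
τ_max = K·τ₀ = 1.1772 × 1020.5 = 1201.3 MPa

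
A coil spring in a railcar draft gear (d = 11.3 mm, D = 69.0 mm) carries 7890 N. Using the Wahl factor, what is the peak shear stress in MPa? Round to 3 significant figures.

1200 MPa

Spring index C = D/d = 69.0/11.3 = 6.1062
K_W = (4C−1)/(4C−4) + 0.615/C = 23.425/20.425 + 0.1007 = 1.2476
τ₀ = 8FD/(πd³) = 8·7890·69.0/(π·11.3³) = 4.35528e+06/4533 = 960.8 MPa
τ_max = K·τ₀ = 1.2476 × 960.8 = 1198.7 MPa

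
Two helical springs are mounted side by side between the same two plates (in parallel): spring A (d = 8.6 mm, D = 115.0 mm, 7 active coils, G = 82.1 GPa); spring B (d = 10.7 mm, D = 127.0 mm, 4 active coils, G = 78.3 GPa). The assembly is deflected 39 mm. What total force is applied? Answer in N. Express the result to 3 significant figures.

k_A = Gd⁴/(8D³N_a) = (82.1×10³)(8.6⁴)/(8·115.0³·7) = 5.273 N/mm
k_B = Gd⁴/(8D³N_a) = (78.3×10³)(10.7⁴)/(8·127.0³·4) = 15.658 N/mm
Parallel: k_eq = 5.273 + 15.658 = 20.931 N/mm
F = k_eq·δ = 20.931·39 = 816.31 N

816 N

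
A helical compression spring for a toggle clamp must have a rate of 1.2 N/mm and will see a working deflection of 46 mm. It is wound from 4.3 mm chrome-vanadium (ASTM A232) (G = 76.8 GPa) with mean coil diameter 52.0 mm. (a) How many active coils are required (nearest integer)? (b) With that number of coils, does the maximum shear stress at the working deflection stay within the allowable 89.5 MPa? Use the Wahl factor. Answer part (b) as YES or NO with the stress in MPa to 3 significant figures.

(a) 19 coils; (b) NO, τ_max = 105 MPa

N_a = Gd⁴/(8D³k) = (76.8×10³)(4.3⁴)/(8·52.0³·1.2) = 19.45 → N_a = 19
Actual rate k = Gd⁴/(8D³·19) = 1.2285 N/mm
Working load F = kδ = 1.2285·46 = 56.512 N
C = 52.0/4.3 = 12.0930; K_W = (4C−1)/(4C−4)+0.615/C = 1.1185
τ_max = K_W·8FD/(πd³) = 1.1185·94.119 = 105.27 MPa
τ_max > 89.5 MPa → exceeds allowable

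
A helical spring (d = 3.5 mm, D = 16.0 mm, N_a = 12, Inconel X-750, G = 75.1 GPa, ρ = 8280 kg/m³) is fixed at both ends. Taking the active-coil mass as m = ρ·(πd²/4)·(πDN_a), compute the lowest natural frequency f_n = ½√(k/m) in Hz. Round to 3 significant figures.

k = Gd⁴/(8D³N_a) = (75.1×10³)(3.5⁴)/(8·16.0³·12) = 28.66 N/mm = 28660 N/m
Wire length L = πDN_a = π·16.0·12 = 603.19 mm
m = ρ·(πd²/4)·L = 8280 × 9.6211×10⁻⁶ m² × 0.60319 m = 0.048052 kg
f_n = ½√(k/m) = 0.5·√(28660/0.048052) = 0.5·√(5.9645e+05) = 386.15 Hz

386 Hz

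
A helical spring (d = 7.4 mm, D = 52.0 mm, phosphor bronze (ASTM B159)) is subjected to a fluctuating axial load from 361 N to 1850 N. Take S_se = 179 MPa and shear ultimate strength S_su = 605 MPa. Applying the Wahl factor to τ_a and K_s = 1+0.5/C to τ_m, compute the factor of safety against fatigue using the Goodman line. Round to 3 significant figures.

0.437

C = D/d = 52.0/7.4 = 7.0270; K_W = (4C−1)/(4C−4)+0.615/C = 1.2120; K_s = 1+0.5/C = 1.0712
F_a = (F_max−F_min)/2 = 744.5 N; F_m = (F_max+F_min)/2 = 1105.5 N
τ_a = K_W·8F_aD/(πd³) = 1.2120 × 243.28 = 294.85 MPa
τ_m = K_s·8F_mD/(πd³) = 1.0712 × 361.25 = 386.95 MPa
Goodman: 1/n_f = τ_a/S_se + τ_m/S_su = 294.85/179 + 386.95/605 = 1.64721 + 0.63959 = 2.2868
n_f = 1/2.2868 = 0.4373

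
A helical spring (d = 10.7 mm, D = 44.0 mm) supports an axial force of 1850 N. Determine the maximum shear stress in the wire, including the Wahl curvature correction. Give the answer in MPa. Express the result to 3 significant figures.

Spring index C = D/d = 44.0/10.7 = 4.1121
K_W = (4C−1)/(4C−4) + 0.615/C = 15.449/12.449 + 0.1496 = 1.3905
τ₀ = 8FD/(πd³) = 8·1850·44.0/(π·10.7³) = 651200/3848.6 = 169.2 MPa
τ_max = K·τ₀ = 1.3905 × 169.2 = 235.29 MPa

235 MPa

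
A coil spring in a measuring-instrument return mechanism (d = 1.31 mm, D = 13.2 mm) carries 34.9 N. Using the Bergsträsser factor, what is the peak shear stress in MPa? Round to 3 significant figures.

592 MPa

Spring index C = D/d = 13.2/1.31 = 10.0763
K_B = (4C+2)/(4C−3) = 42.305/37.305 = 1.1340
τ₀ = 8FD/(πd³) = 8·34.9·13.2/(π·1.31³) = 3685.44/7.0626 = 521.83 MPa
τ_max = K·τ₀ = 1.1340 × 521.83 = 591.77 MPa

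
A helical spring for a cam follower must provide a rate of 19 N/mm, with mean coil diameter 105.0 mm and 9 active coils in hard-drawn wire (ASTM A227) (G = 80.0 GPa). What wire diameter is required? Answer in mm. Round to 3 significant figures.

d = (8D³N_a·k / G)^(1/4) = (8·105.0³·9·19 / (80.0×10³))^0.25
  = (19795)^0.25 = 11.8615 mm

11.9 mm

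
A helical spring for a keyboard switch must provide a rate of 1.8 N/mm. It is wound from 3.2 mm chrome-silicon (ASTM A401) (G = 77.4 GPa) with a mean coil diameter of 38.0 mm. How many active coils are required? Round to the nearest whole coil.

N_a = Gd⁴/(8D³k) = (77.4×10³ × 3.2⁴)/(8 × 38.0³ × 1.8)
    = 8.11598e+06 / 790157 = 10.27 → 10 coils

10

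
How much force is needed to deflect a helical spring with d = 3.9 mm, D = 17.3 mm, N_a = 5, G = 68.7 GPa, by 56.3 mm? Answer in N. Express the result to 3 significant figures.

4320 N

k = Gd⁴/(8D³N_a) = (68.7×10³)(3.9⁴)/(8·17.3³·5) = 76.739 N/mm
F = k·δ = 76.739 × 56.3 = 4320.4 N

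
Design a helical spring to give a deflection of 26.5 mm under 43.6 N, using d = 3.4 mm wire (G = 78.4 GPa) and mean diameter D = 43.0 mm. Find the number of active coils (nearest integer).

10

Required rate k = F/δ = 43.6/26.5 = 1.6453 N/mm
N_a = Gd⁴/(8D³k) = (78.4×10³ × 3.4⁴)/(8 × 43.0³ × 1.6453)
    = 1.04769e+07 / 1.04649e+06 = 10.01 → 10 coils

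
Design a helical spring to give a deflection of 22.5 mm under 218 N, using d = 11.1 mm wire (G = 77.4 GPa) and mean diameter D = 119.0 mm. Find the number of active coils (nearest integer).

Required rate k = F/δ = 218/22.5 = 9.6889 N/mm
N_a = Gd⁴/(8D³k) = (77.4×10³ × 11.1⁴)/(8 × 119.0³ × 9.6889)
    = 1.17499e+09 / 1.30619e+08 = 8.996 → 9 coils

9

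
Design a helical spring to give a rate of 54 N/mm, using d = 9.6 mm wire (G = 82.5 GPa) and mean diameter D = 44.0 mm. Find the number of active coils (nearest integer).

19

N_a = Gd⁴/(8D³k) = (82.5×10³ × 9.6⁴)/(8 × 44.0³ × 54)
    = 7.00711e+08 / 3.67995e+07 = 19.04 → 19 coils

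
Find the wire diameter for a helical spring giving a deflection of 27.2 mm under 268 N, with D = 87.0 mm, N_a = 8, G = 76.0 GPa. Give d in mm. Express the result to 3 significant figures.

8.60 mm

Required rate k = F/δ = 268/27.2 = 9.8529 N/mm
d = (8D³N_a·k / G)^(1/4) = (8·87.0³·8·9.8529 / (76.0×10³))^0.25
  = (5463.7)^0.25 = 8.5975 mm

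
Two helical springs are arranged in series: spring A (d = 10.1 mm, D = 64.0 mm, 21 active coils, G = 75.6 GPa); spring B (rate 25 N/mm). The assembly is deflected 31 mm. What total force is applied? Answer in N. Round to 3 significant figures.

k_A = Gd⁴/(8D³N_a) = (75.6×10³)(10.1⁴)/(8·64.0³·21) = 17.863 N/mm
Series: 1/k_eq = 1/17.863 + 1/25 = 0.095981; k_eq = 10.419 N/mm
F = k_eq·δ = 10.419·31 = 322.98 N

323 N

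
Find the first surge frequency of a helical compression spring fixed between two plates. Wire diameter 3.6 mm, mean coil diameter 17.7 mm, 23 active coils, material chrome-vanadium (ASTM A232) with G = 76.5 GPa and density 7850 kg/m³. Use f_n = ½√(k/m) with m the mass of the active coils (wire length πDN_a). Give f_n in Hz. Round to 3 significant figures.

k = Gd⁴/(8D³N_a) = (76.5×10³)(3.6⁴)/(8·17.7³·23) = 12.593 N/mm = 12593 N/m
Wire length L = πDN_a = π·17.7·23 = 1278.9 mm
m = ρ·(πd²/4)·L = 7850 × 10.179×10⁻⁶ m² × 1.2789 m = 0.10219 kg
f_n = ½√(k/m) = 0.5·√(12593/0.10219) = 0.5·√(1.2323e+05) = 175.52 Hz

176 Hz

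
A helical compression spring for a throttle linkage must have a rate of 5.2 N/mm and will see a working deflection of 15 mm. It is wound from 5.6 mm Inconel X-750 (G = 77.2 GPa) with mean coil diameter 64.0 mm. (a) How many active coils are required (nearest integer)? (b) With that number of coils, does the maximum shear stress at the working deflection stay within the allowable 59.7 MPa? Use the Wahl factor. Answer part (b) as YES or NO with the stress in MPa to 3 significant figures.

(a) 7 coils; (b) NO, τ_max = 81.0 MPa

N_a = Gd⁴/(8D³k) = (77.2×10³)(5.6⁴)/(8·64.0³·5.2) = 6.962 → N_a = 7
Actual rate k = Gd⁴/(8D³·7) = 5.1718 N/mm
Working load F = kδ = 5.1718·15 = 77.577 N
C = 64.0/5.6 = 11.4286; K_W = (4C−1)/(4C−4)+0.615/C = 1.1257
τ_max = K_W·8FD/(πd³) = 1.1257·71.993 = 81.044 MPa
τ_max > 59.7 MPa → exceeds allowable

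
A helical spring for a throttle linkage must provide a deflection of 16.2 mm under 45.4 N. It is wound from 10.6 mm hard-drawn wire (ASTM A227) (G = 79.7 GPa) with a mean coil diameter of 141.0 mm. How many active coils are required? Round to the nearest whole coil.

16

Required rate k = F/δ = 45.4/16.2 = 2.8025 N/mm
N_a = Gd⁴/(8D³k) = (79.7×10³ × 10.6⁴)/(8 × 141.0³ × 2.8025)
    = 1.00619e+09 / 6.28475e+07 = 16.01 → 16 coils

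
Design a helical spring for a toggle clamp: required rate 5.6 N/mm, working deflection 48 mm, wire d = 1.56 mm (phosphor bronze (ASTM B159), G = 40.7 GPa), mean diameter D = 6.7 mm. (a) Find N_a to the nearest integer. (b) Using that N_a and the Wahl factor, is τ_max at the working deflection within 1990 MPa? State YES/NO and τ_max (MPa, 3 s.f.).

(a) 18 coils; (b) YES, τ_max = 1650 MPa

N_a = Gd⁴/(8D³k) = (40.7×10³)(1.56⁴)/(8·6.7³·5.6) = 17.89 → N_a = 18
Actual rate k = Gd⁴/(8D³·18) = 5.5655 N/mm
Working load F = kδ = 5.5655·48 = 267.15 N
C = 6.7/1.56 = 4.2949; K_W = (4C−1)/(4C−4)+0.615/C = 1.3708
τ_max = K_W·8FD/(πd³) = 1.3708·1200.6 = 1645.8 MPa
τ_max ≤ 1990 MPa → acceptable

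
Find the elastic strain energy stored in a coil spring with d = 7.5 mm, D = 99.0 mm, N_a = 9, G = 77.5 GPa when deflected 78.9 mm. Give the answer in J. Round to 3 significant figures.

k = Gd⁴/(8D³N_a) = (77.5×10³)(7.5⁴)/(8·99.0³·9) = 3.51 N/mm
U = ½kδ² = 0.5 × 3.51 × 78.9² = 10925 N·mm = 10.925 J

10.9 J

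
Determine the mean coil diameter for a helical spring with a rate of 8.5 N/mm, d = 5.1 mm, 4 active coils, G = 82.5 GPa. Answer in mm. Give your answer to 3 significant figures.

59.0 mm

D = (Gd⁴/(8N_a·k))^(1/3) = (82.5×10³·5.1⁴/(8·4·8.5))^(1/3)
  = (205195)^(1/3) = 58.9823 mm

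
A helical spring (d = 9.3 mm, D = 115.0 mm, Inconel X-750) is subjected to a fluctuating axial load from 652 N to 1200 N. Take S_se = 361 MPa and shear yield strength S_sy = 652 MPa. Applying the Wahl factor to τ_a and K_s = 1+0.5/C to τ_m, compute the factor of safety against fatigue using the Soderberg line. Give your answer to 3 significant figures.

C = D/d = 115.0/9.3 = 12.3656; K_W = (4C−1)/(4C−4)+0.615/C = 1.1157; K_s = 1+0.5/C = 1.0404
F_a = (F_max−F_min)/2 = 274 N; F_m = (F_max+F_min)/2 = 926 N
τ_a = K_W·8F_aD/(πd³) = 1.1157 × 99.756 = 111.3 MPa
τ_m = K_s·8F_mD/(πd³) = 1.0404 × 337.13 = 350.76 MPa
Soderberg: 1/n_f = τ_a/S_se + τ_m/S_sy = 111.3/361 + 350.76/652 = 0.30831 + 0.53798 = 0.84629
n_f = 1/0.84629 = 1.182

1.18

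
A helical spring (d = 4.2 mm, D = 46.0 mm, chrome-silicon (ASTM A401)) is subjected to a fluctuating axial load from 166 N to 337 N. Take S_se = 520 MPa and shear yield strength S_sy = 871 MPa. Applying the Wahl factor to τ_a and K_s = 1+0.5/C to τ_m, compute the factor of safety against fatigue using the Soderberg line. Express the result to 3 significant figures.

1.30

C = D/d = 46.0/4.2 = 10.9524; K_W = (4C−1)/(4C−4)+0.615/C = 1.1315; K_s = 1+0.5/C = 1.0457
F_a = (F_max−F_min)/2 = 85.5 N; F_m = (F_max+F_min)/2 = 251.5 N
τ_a = K_W·8F_aD/(πd³) = 1.1315 × 135.18 = 152.96 MPa
τ_m = K_s·8F_mD/(πd³) = 1.0457 × 397.64 = 415.79 MPa
Soderberg: 1/n_f = τ_a/S_se + τ_m/S_sy = 152.96/520 + 415.79/871 = 0.29415 + 0.47737 = 0.77152
n_f = 1/0.77152 = 1.296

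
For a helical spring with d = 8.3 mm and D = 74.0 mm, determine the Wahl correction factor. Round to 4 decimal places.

1.1637

C = D/d = 74.0/8.3 = 8.9157
K_W = (4C−1)/(4C−4) + 0.615/C = 34.663/31.663 + 0.0690 = 1.1637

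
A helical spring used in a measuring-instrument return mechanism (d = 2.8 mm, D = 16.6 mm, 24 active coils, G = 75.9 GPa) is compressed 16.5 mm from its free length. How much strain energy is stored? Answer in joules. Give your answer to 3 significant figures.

k = Gd⁴/(8D³N_a) = (75.9×10³)(2.8⁴)/(8·16.6³·24) = 5.3119 N/mm
U = ½kδ² = 0.5 × 5.3119 × 16.5² = 723.08 N·mm = 0.72308 J

0.723 J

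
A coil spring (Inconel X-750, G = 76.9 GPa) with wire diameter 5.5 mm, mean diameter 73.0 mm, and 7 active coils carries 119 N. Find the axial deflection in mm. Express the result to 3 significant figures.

k = Gd⁴/(8D³N_a) = (76.9×10³)(5.5⁴)/(8·73.0³·7) = 3.2301 N/mm
δ = F/k = 119 / 3.2301 = 36.841 mm

36.8 mm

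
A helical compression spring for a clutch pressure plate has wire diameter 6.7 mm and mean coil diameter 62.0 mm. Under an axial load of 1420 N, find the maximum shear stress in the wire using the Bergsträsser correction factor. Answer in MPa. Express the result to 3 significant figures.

855 MPa

Spring index C = D/d = 62.0/6.7 = 9.2537
K_B = (4C+2)/(4C−3) = 39.015/34.015 = 1.1470
τ₀ = 8FD/(πd³) = 8·1420·62.0/(π·6.7³) = 704320/944.87 = 745.41 MPa
τ_max = K·τ₀ = 1.1470 × 745.41 = 854.98 MPa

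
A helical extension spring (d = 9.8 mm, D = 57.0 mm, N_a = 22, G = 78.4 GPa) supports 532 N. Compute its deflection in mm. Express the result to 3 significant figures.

24.0 mm

k = Gd⁴/(8D³N_a) = (78.4×10³)(9.8⁴)/(8·57.0³·22) = 22.186 N/mm
δ = F/k = 532 / 22.186 = 23.979 mm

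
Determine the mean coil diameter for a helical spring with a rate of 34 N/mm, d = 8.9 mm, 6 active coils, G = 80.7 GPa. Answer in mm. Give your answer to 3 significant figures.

D = (Gd⁴/(8N_a·k))^(1/3) = (80.7×10³·8.9⁴/(8·6·34))^(1/3)
  = (310251)^(1/3) = 67.6973 mm

67.7 mm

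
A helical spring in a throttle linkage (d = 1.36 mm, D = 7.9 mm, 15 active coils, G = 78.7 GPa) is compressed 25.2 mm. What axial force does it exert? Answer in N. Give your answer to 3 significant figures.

115 N

k = Gd⁴/(8D³N_a) = (78.7×10³)(1.36⁴)/(8·7.9³·15) = 4.5506 N/mm
F = k·δ = 4.5506 × 25.2 = 114.67 N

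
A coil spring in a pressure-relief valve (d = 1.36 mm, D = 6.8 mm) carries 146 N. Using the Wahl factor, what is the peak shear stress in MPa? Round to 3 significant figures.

Spring index C = D/d = 6.8/1.36 = 5.0000
K_W = (4C−1)/(4C−4) + 0.615/C = 19.000/16.000 + 0.1230 = 1.3105
τ₀ = 8FD/(πd³) = 8·146·6.8/(π·1.36³) = 7942.4/7.9025 = 1005 MPa
τ_max = K·τ₀ = 1.3105 × 1005 = 1317.1 MPa

1320 MPa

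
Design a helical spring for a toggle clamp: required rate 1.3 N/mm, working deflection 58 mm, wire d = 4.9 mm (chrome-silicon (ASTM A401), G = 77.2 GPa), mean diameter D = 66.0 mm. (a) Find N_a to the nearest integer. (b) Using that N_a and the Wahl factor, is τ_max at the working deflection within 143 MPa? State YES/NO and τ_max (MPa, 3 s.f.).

N_a = Gd⁴/(8D³k) = (77.2×10³)(4.9⁴)/(8·66.0³·1.3) = 14.88 → N_a = 15
Actual rate k = Gd⁴/(8D³·15) = 1.29 N/mm
Working load F = kδ = 1.29·58 = 74.82 N
C = 66.0/4.9 = 13.4694; K_W = (4C−1)/(4C−4)+0.615/C = 1.1058
τ_max = K_W·8FD/(πd³) = 1.1058·106.88 = 118.19 MPa
τ_max ≤ 143 MPa → acceptable

(a) 15 coils; (b) YES, τ_max = 118 MPa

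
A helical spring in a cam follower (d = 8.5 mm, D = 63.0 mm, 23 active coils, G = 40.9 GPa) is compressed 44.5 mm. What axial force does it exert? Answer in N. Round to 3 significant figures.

k = Gd⁴/(8D³N_a) = (40.9×10³)(8.5⁴)/(8·63.0³·23) = 4.6404 N/mm
F = k·δ = 4.6404 × 44.5 = 206.5 N

206 N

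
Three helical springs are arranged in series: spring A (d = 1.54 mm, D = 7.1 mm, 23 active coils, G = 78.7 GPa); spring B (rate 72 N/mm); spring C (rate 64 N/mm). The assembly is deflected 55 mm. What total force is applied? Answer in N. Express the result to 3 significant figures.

k_A = Gd⁴/(8D³N_a) = (78.7×10³)(1.54⁴)/(8·7.1³·23) = 6.7215 N/mm
Series: 1/k_eq = 1/6.7215 + 1/72 + 1/64 = 0.17829; k_eq = 5.6088 N/mm
F = k_eq·δ = 5.6088·55 = 308.48 N

308 N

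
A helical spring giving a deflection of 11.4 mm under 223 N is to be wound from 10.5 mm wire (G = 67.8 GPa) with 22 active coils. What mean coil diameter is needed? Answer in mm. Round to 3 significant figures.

Required rate k = F/δ = 223/11.4 = 19.561 N/mm
D = (Gd⁴/(8N_a·k))^(1/3) = (67.8×10³·10.5⁴/(8·22·19.561))^(1/3)
  = (239372)^(1/3) = 62.0904 mm

62.1 mm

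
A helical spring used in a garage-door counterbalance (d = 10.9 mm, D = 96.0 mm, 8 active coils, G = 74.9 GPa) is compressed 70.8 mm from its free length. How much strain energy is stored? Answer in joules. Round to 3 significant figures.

k = Gd⁴/(8D³N_a) = (74.9×10³)(10.9⁴)/(8·96.0³·8) = 18.672 N/mm
U = ½kδ² = 0.5 × 18.672 × 70.8² = 46798 N·mm = 46.798 J

46.8 J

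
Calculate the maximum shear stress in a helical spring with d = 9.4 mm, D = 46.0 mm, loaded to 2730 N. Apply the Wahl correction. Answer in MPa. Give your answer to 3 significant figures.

Spring index C = D/d = 46.0/9.4 = 4.8936
K_W = (4C−1)/(4C−4) + 0.615/C = 18.574/15.574 + 0.1257 = 1.3183
τ₀ = 8FD/(πd³) = 8·2730·46.0/(π·9.4³) = 1.00464e+06/2609.4 = 385.01 MPa
τ_max = K·τ₀ = 1.3183 × 385.01 = 507.56 MPa

508 MPa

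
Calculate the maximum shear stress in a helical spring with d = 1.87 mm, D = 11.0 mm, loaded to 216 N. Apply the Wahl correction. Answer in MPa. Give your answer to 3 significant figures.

1160 MPa

Spring index C = D/d = 11.0/1.87 = 5.8824
K_W = (4C−1)/(4C−4) + 0.615/C = 22.529/19.529 + 0.1046 = 1.2582
τ₀ = 8FD/(πd³) = 8·216·11.0/(π·1.87³) = 19008/20.544 = 925.26 MPa
τ_max = K·τ₀ = 1.2582 × 925.26 = 1164.1 MPa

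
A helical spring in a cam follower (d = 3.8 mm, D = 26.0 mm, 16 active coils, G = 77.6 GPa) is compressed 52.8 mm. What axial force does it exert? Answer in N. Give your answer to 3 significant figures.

k = Gd⁴/(8D³N_a) = (77.6×10³)(3.8⁴)/(8·26.0³·16) = 7.1923 N/mm
F = k·δ = 7.1923 × 52.8 = 379.75 N

380 N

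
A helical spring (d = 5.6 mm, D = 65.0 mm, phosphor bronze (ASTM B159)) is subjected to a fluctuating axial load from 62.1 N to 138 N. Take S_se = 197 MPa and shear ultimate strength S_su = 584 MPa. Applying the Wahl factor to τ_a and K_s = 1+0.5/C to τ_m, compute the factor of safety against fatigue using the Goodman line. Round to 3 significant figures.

2.68

C = D/d = 65.0/5.6 = 11.6071; K_W = (4C−1)/(4C−4)+0.615/C = 1.1237; K_s = 1+0.5/C = 1.0431
F_a = (F_max−F_min)/2 = 37.95 N; F_m = (F_max+F_min)/2 = 100.05 N
τ_a = K_W·8F_aD/(πd³) = 1.1237 × 35.769 = 40.193 MPa
τ_m = K_s·8F_mD/(πd³) = 1.0431 × 94.299 = 98.361 MPa
Goodman: 1/n_f = τ_a/S_se + τ_m/S_su = 40.193/197 + 98.361/584 = 0.20402 + 0.16843 = 0.37245
n_f = 1/0.37245 = 2.685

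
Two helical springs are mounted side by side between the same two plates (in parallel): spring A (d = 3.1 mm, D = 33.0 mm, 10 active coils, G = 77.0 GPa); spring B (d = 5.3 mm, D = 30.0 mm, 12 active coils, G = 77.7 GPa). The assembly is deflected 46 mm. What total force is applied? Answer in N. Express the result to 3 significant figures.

k_A = Gd⁴/(8D³N_a) = (77.0×10³)(3.1⁴)/(8·33.0³·10) = 2.4735 N/mm
k_B = Gd⁴/(8D³N_a) = (77.7×10³)(5.3⁴)/(8·30.0³·12) = 23.653 N/mm
Parallel: k_eq = 2.4735 + 23.653 = 26.127 N/mm
F = k_eq·δ = 26.127·46 = 1201.8 N

1200 N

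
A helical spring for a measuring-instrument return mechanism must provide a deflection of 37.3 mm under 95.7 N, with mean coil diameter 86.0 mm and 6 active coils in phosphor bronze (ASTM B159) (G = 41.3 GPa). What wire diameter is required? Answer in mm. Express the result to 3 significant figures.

Required rate k = F/δ = 95.7/37.3 = 2.5657 N/mm
d = (8D³N_a·k / G)^(1/4) = (8·86.0³·6·2.5657 / (41.3×10³))^0.25
  = (1896.7)^0.25 = 6.5993 mm

6.60 mm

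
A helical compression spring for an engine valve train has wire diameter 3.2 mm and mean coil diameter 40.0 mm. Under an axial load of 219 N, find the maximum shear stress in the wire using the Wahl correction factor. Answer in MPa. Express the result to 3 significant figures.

759 MPa

Spring index C = D/d = 40.0/3.2 = 12.5000
K_W = (4C−1)/(4C−4) + 0.615/C = 49.000/46.000 + 0.0492 = 1.1144
τ₀ = 8FD/(πd³) = 8·219·40.0/(π·3.2³) = 70080/102.94 = 680.76 MPa
τ_max = K·τ₀ = 1.1144 × 680.76 = 758.65 MPa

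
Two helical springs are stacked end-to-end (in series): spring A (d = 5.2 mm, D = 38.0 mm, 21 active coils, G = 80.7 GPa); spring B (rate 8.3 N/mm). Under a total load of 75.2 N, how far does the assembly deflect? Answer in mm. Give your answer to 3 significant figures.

20.8 mm

k_A = Gd⁴/(8D³N_a) = (80.7×10³)(5.2⁴)/(8·38.0³·21) = 6.4007 N/mm
Series: 1/k_eq = 1/6.4007 + 1/8.3 = 0.27672; k_eq = 3.6138 N/mm
δ = F/k_eq = 75.2/3.6138 = 20.809 mm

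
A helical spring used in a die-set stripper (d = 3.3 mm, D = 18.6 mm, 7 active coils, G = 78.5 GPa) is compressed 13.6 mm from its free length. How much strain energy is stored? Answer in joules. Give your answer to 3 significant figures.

2.39 J

k = Gd⁴/(8D³N_a) = (78.5×10³)(3.3⁴)/(8·18.6³·7) = 25.834 N/mm
U = ½kδ² = 0.5 × 25.834 × 13.6² = 2389.2 N·mm = 2.3892 J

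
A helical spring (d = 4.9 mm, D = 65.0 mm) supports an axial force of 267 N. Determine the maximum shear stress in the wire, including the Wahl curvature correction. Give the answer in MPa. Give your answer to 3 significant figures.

416 MPa

Spring index C = D/d = 65.0/4.9 = 13.2653
K_W = (4C−1)/(4C−4) + 0.615/C = 52.061/49.061 + 0.0464 = 1.1075
τ₀ = 8FD/(πd³) = 8·267·65.0/(π·4.9³) = 138840/369.61 = 375.64 MPa
τ_max = K·τ₀ = 1.1075 × 375.64 = 416.03 MPa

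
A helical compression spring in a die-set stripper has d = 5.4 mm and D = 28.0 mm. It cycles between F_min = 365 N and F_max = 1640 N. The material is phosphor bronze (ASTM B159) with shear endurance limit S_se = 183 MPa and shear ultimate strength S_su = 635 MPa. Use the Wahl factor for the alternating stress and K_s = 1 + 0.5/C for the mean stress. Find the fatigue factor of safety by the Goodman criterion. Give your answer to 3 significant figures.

0.353

C = D/d = 28.0/5.4 = 5.1852; K_W = (4C−1)/(4C−4)+0.615/C = 1.2978; K_s = 1+0.5/C = 1.0964
F_a = (F_max−F_min)/2 = 637.5 N; F_m = (F_max+F_min)/2 = 1002.5 N
τ_a = K_W·8F_aD/(πd³) = 1.2978 × 288.67 = 374.64 MPa
τ_m = K_s·8F_mD/(πd³) = 1.0964 × 453.94 = 497.72 MPa
Goodman: 1/n_f = τ_a/S_se + τ_m/S_su = 374.64/183 + 497.72/635 = 2.04719 + 0.78380 = 2.831
n_f = 1/2.831 = 0.3532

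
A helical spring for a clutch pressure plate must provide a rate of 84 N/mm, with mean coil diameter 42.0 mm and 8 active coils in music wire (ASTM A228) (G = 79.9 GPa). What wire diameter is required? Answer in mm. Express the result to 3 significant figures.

d = (8D³N_a·k / G)^(1/4) = (8·42.0³·8·84 / (79.9×10³))^0.25
  = (4984.9)^0.25 = 8.4026 mm

8.40 mm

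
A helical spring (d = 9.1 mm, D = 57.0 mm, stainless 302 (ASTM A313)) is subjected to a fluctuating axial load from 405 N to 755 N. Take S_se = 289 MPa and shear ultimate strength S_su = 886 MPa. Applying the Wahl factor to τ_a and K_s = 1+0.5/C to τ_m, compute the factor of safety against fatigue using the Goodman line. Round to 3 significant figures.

C = D/d = 57.0/9.1 = 6.2637; K_W = (4C−1)/(4C−4)+0.615/C = 1.2407; K_s = 1+0.5/C = 1.0798
F_a = (F_max−F_min)/2 = 175 N; F_m = (F_max+F_min)/2 = 580 N
τ_a = K_W·8F_aD/(πd³) = 1.2407 × 33.708 = 41.82 MPa
τ_m = K_s·8F_mD/(πd³) = 1.0798 × 111.72 = 120.63 MPa
Goodman: 1/n_f = τ_a/S_se + τ_m/S_su = 41.82/289 + 120.63/886 = 0.14471 + 0.13616 = 0.28086
n_f = 1/0.28086 = 3.56

3.56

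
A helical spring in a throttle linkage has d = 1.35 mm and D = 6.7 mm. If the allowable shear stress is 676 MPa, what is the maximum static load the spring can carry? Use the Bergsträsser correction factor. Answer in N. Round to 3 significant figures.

C = D/d = 6.7/1.35 = 4.9630
K_B = (4C+2)/(4C−3) = 21.852/16.852 = 1.2967
τ_max = K·8FD/(πd³) → F_max = τ_allow·πd³/(8DK)
F_max = 676·π·1.35³/(8·6.7·1.2967) = 5225.1/69.503 = 75.178 N

75.2 N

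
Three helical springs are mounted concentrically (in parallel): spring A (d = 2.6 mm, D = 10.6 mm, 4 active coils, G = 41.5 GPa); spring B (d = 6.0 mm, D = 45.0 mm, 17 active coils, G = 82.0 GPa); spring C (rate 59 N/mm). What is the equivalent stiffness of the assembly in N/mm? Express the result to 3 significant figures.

k_A = Gd⁴/(8D³N_a) = (41.5×10³)(2.6⁴)/(8·10.6³·4) = 49.759 N/mm
k_B = Gd⁴/(8D³N_a) = (82.0×10³)(6.0⁴)/(8·45.0³·17) = 8.5752 N/mm
Parallel: k_eq = 49.759 + 8.5752 + 59 = 117.33 N/mm

117 N/mm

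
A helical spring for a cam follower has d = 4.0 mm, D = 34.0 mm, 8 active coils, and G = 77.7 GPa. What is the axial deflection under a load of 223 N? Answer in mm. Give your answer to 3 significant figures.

28.2 mm

k = Gd⁴/(8D³N_a) = (77.7×10³)(4.0⁴)/(8·34.0³·8) = 7.9076 N/mm
δ = F/k = 223 / 7.9076 = 28.201 mm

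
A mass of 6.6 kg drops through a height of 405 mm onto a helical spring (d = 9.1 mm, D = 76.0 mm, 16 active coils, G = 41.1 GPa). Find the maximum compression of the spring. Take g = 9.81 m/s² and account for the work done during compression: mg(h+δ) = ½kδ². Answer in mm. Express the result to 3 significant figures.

116 mm

k = Gd⁴/(8D³N_a) = (41.1×10³)(9.1⁴)/(8·76.0³·16) = 5.016 N/mm
W = mg = 6.6 × 9.81 = 64.746 N
½kδ² − Wδ − Wh = 0 → δ = (W + √(W² + 2kWh))/k
δ = (64.746 + √(4192 + 263060))/5.016 = (64.746 + 516.96)/5.016 = 115.97 mm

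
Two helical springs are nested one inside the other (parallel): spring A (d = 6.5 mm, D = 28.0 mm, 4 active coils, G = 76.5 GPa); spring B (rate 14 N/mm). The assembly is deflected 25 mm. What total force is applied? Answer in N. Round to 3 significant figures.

5210 N

k_A = Gd⁴/(8D³N_a) = (76.5×10³)(6.5⁴)/(8·28.0³·4) = 194.4 N/mm
Parallel: k_eq = 194.4 + 14 = 208.4 N/mm
F = k_eq·δ = 208.4·25 = 5209.9 N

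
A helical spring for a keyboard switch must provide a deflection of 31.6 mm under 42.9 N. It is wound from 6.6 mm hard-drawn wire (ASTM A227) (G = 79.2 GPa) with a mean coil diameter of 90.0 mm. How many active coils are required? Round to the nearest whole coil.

Required rate k = F/δ = 42.9/31.6 = 1.3576 N/mm
N_a = Gd⁴/(8D³k) = (79.2×10³ × 6.6⁴)/(8 × 90.0³ × 1.3576)
    = 1.5028e+08 / 7.91749e+06 = 18.98 → 19 coils

19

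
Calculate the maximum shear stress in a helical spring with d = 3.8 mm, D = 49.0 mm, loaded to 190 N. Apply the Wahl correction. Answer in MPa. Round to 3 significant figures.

Spring index C = D/d = 49.0/3.8 = 12.8947
K_W = (4C−1)/(4C−4) + 0.615/C = 50.579/47.579 + 0.0477 = 1.1107
τ₀ = 8FD/(πd³) = 8·190·49.0/(π·3.8³) = 74480/172.39 = 432.05 MPa
τ_max = K·τ₀ = 1.1107 × 432.05 = 479.9 MPa

480 MPa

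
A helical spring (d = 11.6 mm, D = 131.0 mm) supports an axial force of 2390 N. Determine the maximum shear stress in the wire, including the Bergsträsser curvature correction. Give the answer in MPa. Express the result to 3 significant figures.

571 MPa

Spring index C = D/d = 131.0/11.6 = 11.2931
K_B = (4C+2)/(4C−3) = 47.172/42.172 = 1.1186
τ₀ = 8FD/(πd³) = 8·2390·131.0/(π·11.6³) = 2.50472e+06/4903.7 = 510.78 MPa
τ_max = K·τ₀ = 1.1186 × 510.78 = 571.34 MPa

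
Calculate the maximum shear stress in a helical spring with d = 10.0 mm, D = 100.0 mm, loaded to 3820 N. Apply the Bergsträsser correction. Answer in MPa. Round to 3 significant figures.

Spring index C = D/d = 100.0/10.0 = 10.0000
K_B = (4C+2)/(4C−3) = 42.000/37.000 = 1.1351
τ₀ = 8FD/(πd³) = 8·3820·100.0/(π·10.0³) = 3.056e+06/3141.6 = 972.76 MPa
τ_max = K·τ₀ = 1.1351 × 972.76 = 1104.2 MPa

1100 MPa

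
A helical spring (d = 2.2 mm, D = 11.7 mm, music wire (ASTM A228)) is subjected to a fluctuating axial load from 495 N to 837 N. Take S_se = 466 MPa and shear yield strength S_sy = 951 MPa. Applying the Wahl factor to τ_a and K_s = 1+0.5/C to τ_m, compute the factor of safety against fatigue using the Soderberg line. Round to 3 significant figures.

0.288

C = D/d = 11.7/2.2 = 5.3182; K_W = (4C−1)/(4C−4)+0.615/C = 1.2893; K_s = 1+0.5/C = 1.0940
F_a = (F_max−F_min)/2 = 171 N; F_m = (F_max+F_min)/2 = 666 N
τ_a = K_W·8F_aD/(πd³) = 1.2893 × 478.47 = 616.9 MPa
τ_m = K_s·8F_mD/(πd³) = 1.0940 × 1863.5 = 2038.7 MPa
Soderberg: 1/n_f = τ_a/S_se + τ_m/S_sy = 616.9/466 + 2038.7/951 = 1.32383 + 2.14376 = 3.4676
n_f = 1/3.4676 = 0.2884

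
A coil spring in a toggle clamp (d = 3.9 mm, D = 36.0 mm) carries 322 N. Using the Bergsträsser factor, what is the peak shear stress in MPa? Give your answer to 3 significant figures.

571 MPa

Spring index C = D/d = 36.0/3.9 = 9.2308
K_B = (4C+2)/(4C−3) = 38.923/33.923 = 1.1474
τ₀ = 8FD/(πd³) = 8·322·36.0/(π·3.9³) = 92736/186.36 = 497.63 MPa
τ_max = K·τ₀ = 1.1474 × 497.63 = 570.97 MPa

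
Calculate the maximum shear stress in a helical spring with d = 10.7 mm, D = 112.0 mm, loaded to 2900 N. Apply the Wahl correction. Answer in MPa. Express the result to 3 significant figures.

768 MPa

Spring index C = D/d = 112.0/10.7 = 10.4673
K_W = (4C−1)/(4C−4) + 0.615/C = 40.869/37.869 + 0.0588 = 1.1380
τ₀ = 8FD/(πd³) = 8·2900·112.0/(π·10.7³) = 2.5984e+06/3848.6 = 675.16 MPa
τ_max = K·τ₀ = 1.1380 × 675.16 = 768.31 MPa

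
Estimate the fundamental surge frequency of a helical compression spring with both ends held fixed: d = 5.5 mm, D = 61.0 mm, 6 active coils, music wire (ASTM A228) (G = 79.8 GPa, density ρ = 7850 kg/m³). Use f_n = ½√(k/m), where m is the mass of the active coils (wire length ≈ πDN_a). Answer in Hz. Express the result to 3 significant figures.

k = Gd⁴/(8D³N_a) = (79.8×10³)(5.5⁴)/(8·61.0³·6) = 6.7023 N/mm = 6702.3 N/m
Wire length L = πDN_a = π·61.0·6 = 1149.8 mm
m = ρ·(πd²/4)·L = 7850 × 23.758×10⁻⁶ m² × 1.1498 m = 0.21444 kg
f_n = ½√(k/m) = 0.5·√(6702.3/0.21444) = 0.5·√(31254) = 88.394 Hz

88.4 Hz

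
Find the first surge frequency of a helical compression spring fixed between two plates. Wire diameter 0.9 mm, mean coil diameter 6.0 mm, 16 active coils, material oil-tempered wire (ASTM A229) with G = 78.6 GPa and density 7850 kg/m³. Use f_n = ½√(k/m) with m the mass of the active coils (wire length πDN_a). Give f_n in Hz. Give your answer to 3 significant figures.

556 Hz

k = Gd⁴/(8D³N_a) = (78.6×10³)(0.9⁴)/(8·6.0³·16) = 1.8652 N/mm = 1865.2 N/m
Wire length L = πDN_a = π·6.0·16 = 301.59 mm
m = ρ·(πd²/4)·L = 7850 × 0.63617×10⁻⁶ m² × 0.30159 m = 0.0015061 kg
f_n = ½√(k/m) = 0.5·√(1865.2/0.0015061) = 0.5·√(1.2384e+06) = 556.42 Hz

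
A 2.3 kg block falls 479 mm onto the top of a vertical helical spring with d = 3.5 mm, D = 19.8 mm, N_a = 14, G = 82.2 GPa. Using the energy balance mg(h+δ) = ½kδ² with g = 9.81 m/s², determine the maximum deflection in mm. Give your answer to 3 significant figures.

40.7 mm

k = Gd⁴/(8D³N_a) = (82.2×10³)(3.5⁴)/(8·19.8³·14) = 14.188 N/mm
W = mg = 2.3 × 9.81 = 22.563 N
½kδ² − Wδ − Wh = 0 → δ = (W + √(W² + 2kWh))/k
δ = (22.563 + √(509.09 + 306685))/14.188 = (22.563 + 554.25)/14.188 = 40.654 mm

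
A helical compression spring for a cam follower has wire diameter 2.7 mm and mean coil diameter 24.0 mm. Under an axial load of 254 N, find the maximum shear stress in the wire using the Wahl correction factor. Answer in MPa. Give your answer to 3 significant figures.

Spring index C = D/d = 24.0/2.7 = 8.8889
K_W = (4C−1)/(4C−4) + 0.615/C = 34.556/31.556 + 0.0692 = 1.1643
τ₀ = 8FD/(πd³) = 8·254·24.0/(π·2.7³) = 48768/61.836 = 788.67 MPa
τ_max = K·τ₀ = 1.1643 × 788.67 = 918.21 MPa

918 MPa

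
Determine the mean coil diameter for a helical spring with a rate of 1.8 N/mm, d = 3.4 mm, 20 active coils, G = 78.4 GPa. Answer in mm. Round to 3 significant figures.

33.1 mm

D = (Gd⁴/(8N_a·k))^(1/3) = (78.4×10³·3.4⁴/(8·20·1.8))^(1/3)
  = (36378)^(1/3) = 33.1344 mm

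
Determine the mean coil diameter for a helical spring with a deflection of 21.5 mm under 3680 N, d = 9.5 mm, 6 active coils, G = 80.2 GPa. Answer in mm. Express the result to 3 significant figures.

Required rate k = F/δ = 3680/21.5 = 171.16 N/mm
D = (Gd⁴/(8N_a·k))^(1/3) = (80.2×10³·9.5⁴/(8·6·171.16))^(1/3)
  = (79509.3)^(1/3) = 43.0004 mm

43.0 mm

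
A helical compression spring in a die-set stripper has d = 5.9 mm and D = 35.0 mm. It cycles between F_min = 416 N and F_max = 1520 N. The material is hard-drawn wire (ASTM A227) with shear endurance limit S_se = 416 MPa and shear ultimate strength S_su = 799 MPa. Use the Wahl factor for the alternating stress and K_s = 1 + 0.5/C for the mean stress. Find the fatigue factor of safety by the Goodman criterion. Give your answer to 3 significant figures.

0.773

C = D/d = 35.0/5.9 = 5.9322; K_W = (4C−1)/(4C−4)+0.615/C = 1.2557; K_s = 1+0.5/C = 1.0843
F_a = (F_max−F_min)/2 = 552 N; F_m = (F_max+F_min)/2 = 968 N
τ_a = K_W·8F_aD/(πd³) = 1.2557 × 239.55 = 300.81 MPa
τ_m = K_s·8F_mD/(πd³) = 1.0843 × 420.08 = 455.48 MPa
Goodman: 1/n_f = τ_a/S_se + τ_m/S_su = 300.81/416 + 455.48/799 = 0.72309 + 0.57007 = 1.2932
n_f = 1/1.2932 = 0.7733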